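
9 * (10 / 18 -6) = -49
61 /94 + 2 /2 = 155/94 = 1.65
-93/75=-31/25 = -1.24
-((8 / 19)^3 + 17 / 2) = -8.57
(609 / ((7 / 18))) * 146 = 228636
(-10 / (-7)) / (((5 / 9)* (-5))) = -18/35 = -0.51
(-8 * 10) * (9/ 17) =-720/17 = -42.35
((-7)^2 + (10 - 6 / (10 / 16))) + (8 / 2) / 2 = 257/5 = 51.40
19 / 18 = 1.06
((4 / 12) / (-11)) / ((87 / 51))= -17/957 = -0.02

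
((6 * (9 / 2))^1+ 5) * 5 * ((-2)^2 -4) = 0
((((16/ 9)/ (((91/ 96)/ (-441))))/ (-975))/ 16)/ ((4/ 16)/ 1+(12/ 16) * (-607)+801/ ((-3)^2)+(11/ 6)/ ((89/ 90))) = -19936/136928025 = 0.00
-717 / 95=-7.55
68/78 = 34/39 = 0.87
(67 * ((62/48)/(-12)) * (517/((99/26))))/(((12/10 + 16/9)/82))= -3882905/144 = -26964.62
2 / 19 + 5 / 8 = 111/152 = 0.73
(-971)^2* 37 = 34885117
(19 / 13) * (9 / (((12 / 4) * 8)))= 57/104 = 0.55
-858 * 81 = -69498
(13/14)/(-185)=-0.01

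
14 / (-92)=-7/46 = -0.15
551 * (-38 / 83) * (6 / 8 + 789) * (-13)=429930423/166 = 2589942.31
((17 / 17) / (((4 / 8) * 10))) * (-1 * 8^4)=-819.20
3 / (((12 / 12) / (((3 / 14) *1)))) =9/14 = 0.64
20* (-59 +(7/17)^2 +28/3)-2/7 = -6009694/6069 = -990.23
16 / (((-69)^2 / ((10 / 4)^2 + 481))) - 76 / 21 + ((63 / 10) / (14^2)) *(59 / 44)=-16243187/8379360 = -1.94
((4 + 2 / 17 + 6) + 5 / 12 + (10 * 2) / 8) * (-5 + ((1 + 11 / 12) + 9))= 188789/2448 = 77.12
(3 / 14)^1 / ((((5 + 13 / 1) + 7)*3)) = 1/350 = 0.00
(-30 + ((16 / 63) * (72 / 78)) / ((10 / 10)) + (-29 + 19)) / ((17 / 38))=-412528/4641 = -88.89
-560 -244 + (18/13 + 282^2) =78721.38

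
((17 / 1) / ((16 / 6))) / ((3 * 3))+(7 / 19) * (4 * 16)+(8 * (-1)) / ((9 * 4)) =32921/1368 = 24.07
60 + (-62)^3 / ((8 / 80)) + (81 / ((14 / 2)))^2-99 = -116776070/49 = -2383185.10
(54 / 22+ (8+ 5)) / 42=85/231 = 0.37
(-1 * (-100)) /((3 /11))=1100/3 = 366.67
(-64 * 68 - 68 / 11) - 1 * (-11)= -47819/11 = -4347.18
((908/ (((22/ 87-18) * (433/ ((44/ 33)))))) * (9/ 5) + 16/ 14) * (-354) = -889708908/2924915 = -304.18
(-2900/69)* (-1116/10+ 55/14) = 2185730/483 = 4525.32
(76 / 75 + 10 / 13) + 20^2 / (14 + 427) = 385486/143325 = 2.69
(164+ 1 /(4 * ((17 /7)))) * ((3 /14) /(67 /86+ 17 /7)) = 1439511/131308 = 10.96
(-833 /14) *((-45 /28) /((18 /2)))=85/8 = 10.62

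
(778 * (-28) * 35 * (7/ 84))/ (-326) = 95305/489 = 194.90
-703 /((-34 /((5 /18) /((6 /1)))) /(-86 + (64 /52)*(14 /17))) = -33009365/405756 = -81.35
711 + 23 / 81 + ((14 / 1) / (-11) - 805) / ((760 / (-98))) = 276027581/338580 = 815.25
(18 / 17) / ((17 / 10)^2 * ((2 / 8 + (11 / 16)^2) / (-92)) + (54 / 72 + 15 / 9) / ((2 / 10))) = 25436160/289733057 = 0.09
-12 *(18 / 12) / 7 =-2.57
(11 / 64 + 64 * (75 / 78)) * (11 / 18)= 564773/14976 = 37.71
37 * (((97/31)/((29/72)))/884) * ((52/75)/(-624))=-3589/9933950 = 0.00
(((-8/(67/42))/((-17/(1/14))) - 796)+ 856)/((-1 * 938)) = -0.06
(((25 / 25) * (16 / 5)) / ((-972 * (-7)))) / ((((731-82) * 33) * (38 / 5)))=2/692176023 = 0.00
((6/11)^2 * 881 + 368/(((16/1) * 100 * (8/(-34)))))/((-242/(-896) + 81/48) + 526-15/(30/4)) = 353894492/712777725 = 0.50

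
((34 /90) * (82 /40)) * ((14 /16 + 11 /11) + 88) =501143/7200 = 69.60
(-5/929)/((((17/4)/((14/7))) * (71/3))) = -120/1121303 = 0.00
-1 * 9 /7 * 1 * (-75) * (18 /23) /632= 6075/50876 = 0.12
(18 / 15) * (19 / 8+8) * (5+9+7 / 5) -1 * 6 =18573/100 = 185.73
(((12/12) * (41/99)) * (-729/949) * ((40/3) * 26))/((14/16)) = -708480/5621 = -126.04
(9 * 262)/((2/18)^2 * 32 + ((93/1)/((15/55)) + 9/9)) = 95499/13867 = 6.89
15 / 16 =0.94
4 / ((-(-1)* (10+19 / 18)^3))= 23328/7880599 = 0.00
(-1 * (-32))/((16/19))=38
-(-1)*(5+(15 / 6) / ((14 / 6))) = 85/14 = 6.07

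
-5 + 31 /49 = -214/49 = -4.37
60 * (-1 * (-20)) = 1200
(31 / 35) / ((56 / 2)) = 31/980 = 0.03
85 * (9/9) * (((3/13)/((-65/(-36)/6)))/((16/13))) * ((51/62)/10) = 70227/16120 = 4.36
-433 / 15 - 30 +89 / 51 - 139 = -50011/255 = -196.12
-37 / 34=-1.09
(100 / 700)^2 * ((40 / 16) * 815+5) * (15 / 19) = 3225/98 = 32.91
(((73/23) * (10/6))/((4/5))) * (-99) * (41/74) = -2469225/6808 = -362.69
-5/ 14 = -0.36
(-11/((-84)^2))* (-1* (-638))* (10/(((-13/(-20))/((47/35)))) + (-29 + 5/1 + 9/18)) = 2.83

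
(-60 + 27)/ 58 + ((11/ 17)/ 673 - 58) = -38864439/663578 = -58.57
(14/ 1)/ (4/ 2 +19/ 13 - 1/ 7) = 637/151 = 4.22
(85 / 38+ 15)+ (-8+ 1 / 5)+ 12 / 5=2249/190 = 11.84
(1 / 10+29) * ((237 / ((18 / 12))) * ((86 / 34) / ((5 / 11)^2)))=119611767/2125 = 56287.89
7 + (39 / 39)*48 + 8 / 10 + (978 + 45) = 1078.80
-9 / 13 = -0.69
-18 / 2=-9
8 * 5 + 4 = 44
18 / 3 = 6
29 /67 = 0.43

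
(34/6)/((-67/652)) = -11084/201 = -55.14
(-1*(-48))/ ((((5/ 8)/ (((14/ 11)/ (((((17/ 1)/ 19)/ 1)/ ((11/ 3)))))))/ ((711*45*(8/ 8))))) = 217873152/17 = 12816067.76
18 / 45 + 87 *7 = 3047/5 = 609.40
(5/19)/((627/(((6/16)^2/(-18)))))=-5/1524864 = 0.00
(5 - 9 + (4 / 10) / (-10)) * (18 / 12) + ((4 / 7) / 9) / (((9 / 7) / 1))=-24343/4050 = -6.01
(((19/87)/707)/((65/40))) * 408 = 0.08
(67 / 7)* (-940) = -62980/7 = -8997.14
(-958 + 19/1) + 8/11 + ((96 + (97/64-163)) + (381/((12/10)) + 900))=150475/704 = 213.74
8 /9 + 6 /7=110/63 = 1.75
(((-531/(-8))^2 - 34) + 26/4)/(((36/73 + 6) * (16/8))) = 20454673/60672 = 337.14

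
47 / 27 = 1.74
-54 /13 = -4.15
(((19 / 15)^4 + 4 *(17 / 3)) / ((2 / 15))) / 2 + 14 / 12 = 1293571/13500 = 95.82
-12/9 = -4/3 = -1.33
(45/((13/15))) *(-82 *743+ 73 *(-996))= -90202950/13 = -6938688.46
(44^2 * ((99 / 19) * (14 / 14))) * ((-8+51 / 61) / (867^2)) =-489808/5094781 = -0.10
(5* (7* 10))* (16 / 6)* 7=19600/3 = 6533.33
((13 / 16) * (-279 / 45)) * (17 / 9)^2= -116467/6480 = -17.97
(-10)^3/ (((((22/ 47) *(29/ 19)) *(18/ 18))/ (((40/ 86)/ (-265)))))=1786000/727001 = 2.46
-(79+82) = -161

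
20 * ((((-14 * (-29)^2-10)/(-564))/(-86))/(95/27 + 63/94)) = -530280/457133 = -1.16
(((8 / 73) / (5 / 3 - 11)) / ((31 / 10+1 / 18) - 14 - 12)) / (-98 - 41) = -135/36508906 = 0.00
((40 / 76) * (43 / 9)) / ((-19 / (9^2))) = -3870/361 = -10.72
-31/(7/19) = -589/7 = -84.14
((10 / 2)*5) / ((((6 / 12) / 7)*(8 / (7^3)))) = 60025/4 = 15006.25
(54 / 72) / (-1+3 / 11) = -33/32 = -1.03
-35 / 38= -0.92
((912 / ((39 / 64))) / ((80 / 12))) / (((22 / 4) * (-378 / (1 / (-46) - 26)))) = 46208/16445 = 2.81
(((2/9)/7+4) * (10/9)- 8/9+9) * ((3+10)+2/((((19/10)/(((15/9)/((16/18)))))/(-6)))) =157058/10773 = 14.58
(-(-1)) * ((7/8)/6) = 7/48 = 0.15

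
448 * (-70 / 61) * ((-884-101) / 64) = 482650/61 = 7912.30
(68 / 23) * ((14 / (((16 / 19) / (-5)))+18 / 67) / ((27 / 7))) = -5284909/83214 = -63.51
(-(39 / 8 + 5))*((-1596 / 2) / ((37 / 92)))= 724983/37 = 19594.14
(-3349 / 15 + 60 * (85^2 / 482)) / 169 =2444141/610935 = 4.00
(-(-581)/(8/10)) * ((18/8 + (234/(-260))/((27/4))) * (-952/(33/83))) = -3680778.78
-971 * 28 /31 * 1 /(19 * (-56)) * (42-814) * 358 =-134180548/589 = -227810.78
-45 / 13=-3.46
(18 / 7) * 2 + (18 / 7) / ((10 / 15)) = 9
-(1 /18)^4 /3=-1/314928 = 0.00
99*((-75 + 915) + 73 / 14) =1171467/14 = 83676.21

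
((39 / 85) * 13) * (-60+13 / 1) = -23829/85 = -280.34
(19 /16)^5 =2476099/1048576 = 2.36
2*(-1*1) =-2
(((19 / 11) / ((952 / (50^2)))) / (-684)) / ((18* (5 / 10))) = -625/848232 = 0.00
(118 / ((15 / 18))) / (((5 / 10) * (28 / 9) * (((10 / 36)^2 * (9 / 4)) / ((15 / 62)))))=688176/5425 = 126.85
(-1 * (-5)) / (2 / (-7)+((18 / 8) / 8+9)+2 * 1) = 1120/2463 = 0.45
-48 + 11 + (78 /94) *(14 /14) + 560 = 24620/47 = 523.83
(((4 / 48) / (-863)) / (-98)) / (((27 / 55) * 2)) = 55/54803952 = 0.00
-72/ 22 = -36/11 = -3.27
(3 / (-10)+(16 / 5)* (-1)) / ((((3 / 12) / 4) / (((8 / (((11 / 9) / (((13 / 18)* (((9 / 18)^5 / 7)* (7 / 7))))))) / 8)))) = -13/88 = -0.15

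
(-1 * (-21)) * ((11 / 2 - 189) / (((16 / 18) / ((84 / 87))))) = -485541/116 = -4185.70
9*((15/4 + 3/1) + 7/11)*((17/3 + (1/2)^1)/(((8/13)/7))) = 3282825/704 = 4663.10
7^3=343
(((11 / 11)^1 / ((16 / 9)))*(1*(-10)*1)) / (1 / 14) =-315/4 = -78.75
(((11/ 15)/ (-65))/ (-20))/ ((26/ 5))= 11/101400 = 0.00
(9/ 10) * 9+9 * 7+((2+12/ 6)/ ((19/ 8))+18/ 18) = 14019/190 = 73.78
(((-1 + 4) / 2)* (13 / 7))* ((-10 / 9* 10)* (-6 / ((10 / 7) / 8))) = 1040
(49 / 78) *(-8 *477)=-31164/13 = -2397.23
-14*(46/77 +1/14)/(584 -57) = -103/5797 = -0.02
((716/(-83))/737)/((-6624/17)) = 3043/101299176 = 0.00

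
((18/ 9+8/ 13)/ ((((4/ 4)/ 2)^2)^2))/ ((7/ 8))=4352/91 = 47.82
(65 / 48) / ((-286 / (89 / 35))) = -89/7392 = -0.01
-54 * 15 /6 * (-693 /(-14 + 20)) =31185/2 = 15592.50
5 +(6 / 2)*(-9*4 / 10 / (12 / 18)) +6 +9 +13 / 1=84/5 = 16.80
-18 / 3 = -6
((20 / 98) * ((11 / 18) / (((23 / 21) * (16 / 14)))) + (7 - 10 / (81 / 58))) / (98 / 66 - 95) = 9977/15331248 = 0.00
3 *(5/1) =15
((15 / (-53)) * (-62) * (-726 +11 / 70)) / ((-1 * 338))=4725237/125398 = 37.68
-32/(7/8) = -36.57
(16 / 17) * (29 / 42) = 232/357 = 0.65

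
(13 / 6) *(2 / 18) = 13/54 = 0.24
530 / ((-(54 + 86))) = -53/14 = -3.79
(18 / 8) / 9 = 1/4 = 0.25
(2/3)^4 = 16/81 = 0.20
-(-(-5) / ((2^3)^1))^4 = -625/4096 = -0.15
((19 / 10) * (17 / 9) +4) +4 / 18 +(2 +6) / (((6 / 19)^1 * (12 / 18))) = 4123/90 = 45.81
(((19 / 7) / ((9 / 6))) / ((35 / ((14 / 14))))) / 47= 38/34545 = 0.00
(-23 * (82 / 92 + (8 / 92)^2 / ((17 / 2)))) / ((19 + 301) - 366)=16047/35972 = 0.45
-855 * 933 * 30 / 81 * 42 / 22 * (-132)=74453400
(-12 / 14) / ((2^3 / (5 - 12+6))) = 3/28 = 0.11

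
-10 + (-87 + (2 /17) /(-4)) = -97.03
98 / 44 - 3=-17/22 = -0.77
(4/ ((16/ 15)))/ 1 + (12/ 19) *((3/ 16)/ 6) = 573/152 = 3.77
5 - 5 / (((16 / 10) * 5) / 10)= -5/4 = -1.25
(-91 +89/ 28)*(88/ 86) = -27049/301 = -89.86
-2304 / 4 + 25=-551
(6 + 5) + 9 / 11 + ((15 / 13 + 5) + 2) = 19.97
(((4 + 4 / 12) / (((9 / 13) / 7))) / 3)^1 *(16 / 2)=9464/81 = 116.84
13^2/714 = 169/714 = 0.24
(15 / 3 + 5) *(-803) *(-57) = 457710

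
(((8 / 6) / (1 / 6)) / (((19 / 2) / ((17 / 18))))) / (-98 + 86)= -34/513 = -0.07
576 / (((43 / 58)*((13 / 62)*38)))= 1035648/10621 = 97.51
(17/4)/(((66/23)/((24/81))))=391/891 = 0.44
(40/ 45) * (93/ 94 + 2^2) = 1876/423 = 4.43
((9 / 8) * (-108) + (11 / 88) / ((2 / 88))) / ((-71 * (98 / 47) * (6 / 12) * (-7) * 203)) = -188/170471 = 0.00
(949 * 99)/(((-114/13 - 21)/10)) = -31559.77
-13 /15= -0.87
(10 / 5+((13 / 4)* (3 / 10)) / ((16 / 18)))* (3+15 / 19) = 8919/760 = 11.74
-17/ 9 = -1.89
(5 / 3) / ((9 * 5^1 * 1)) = 1/27 = 0.04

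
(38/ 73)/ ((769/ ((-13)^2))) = 6422/56137 = 0.11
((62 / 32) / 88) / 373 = 31/525184 = 0.00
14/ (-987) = -2/141 = -0.01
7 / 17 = 0.41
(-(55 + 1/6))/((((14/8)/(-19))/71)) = 42525.62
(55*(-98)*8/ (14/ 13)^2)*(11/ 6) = -204490/3 = -68163.33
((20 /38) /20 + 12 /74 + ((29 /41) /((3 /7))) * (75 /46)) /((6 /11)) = 3499485/662929 = 5.28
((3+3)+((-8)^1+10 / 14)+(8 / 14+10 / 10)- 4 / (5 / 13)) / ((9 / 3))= -118/35 = -3.37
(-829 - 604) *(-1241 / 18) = 98797.39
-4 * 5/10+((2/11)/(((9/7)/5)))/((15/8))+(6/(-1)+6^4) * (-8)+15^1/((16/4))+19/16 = -49024889/4752 = -10316.69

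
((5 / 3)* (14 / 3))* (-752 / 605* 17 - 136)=-443632/363 = -1222.13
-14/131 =-0.11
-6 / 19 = -0.32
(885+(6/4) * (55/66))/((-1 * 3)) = -3545/12 = -295.42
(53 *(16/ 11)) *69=58512/11 = 5319.27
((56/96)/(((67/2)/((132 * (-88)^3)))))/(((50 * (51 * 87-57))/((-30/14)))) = 15.33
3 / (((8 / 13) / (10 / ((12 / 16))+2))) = 299/4 = 74.75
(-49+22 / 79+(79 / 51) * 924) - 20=1829935/1343 = 1362.57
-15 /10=-3/2 = -1.50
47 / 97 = 0.48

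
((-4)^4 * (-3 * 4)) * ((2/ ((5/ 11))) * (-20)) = 270336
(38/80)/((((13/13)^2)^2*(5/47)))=893/200 = 4.46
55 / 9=6.11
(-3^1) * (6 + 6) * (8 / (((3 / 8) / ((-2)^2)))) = -3072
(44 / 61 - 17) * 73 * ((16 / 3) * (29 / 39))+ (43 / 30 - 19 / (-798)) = -392285791/83265 = -4711.29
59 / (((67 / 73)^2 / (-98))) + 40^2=-23629878/4489 = -5263.95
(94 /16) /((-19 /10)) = -235/76 = -3.09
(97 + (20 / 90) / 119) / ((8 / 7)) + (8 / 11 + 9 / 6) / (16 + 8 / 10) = 286141/3366 = 85.01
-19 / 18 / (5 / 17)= -3.59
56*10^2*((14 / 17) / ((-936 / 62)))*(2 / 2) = -607600/1989 = -305.48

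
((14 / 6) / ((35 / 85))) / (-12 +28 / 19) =-323/600 = -0.54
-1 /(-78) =0.01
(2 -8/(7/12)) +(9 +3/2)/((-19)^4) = -21372497/1824494 = -11.71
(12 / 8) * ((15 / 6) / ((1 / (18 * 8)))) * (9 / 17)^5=22.46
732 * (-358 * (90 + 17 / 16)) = -47726949/2 = -23863474.50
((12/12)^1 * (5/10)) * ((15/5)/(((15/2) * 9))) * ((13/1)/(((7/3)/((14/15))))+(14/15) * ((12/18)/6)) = 716/6075 = 0.12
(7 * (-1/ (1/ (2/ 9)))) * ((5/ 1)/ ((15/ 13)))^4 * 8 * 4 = -12795328/729 = -17551.89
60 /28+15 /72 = 395/168 = 2.35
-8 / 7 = -1.14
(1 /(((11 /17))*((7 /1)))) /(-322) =-17/24794 = 0.00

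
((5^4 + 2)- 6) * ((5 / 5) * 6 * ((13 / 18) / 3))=897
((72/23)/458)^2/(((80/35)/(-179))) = -101493/27741289 = 0.00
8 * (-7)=-56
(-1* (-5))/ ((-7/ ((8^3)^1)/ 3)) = -7680/7 = -1097.14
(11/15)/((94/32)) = 176/705 = 0.25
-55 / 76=-0.72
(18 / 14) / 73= 9/511 = 0.02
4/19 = 0.21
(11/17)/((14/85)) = 55/14 = 3.93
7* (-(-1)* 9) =63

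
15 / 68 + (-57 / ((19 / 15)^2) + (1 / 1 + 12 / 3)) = -39155/1292 = -30.31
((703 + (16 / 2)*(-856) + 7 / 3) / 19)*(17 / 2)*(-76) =626552/3 = 208850.67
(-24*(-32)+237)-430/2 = 790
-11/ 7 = -1.57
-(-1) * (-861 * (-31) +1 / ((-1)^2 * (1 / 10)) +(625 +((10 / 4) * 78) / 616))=16833011/616 = 27326.32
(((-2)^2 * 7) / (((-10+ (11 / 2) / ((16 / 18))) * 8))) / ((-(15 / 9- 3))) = -42/61 = -0.69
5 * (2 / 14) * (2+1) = 15/7 = 2.14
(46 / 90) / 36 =23/1620 = 0.01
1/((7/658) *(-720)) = -47/360 = -0.13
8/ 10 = 4/5 = 0.80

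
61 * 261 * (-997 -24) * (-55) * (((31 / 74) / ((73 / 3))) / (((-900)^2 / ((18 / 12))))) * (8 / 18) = 615896809/48618000 = 12.67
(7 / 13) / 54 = 7/702 = 0.01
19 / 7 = 2.71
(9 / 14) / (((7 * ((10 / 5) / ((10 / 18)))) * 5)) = 1/196 = 0.01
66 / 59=1.12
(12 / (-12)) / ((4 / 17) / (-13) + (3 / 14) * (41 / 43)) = -5.37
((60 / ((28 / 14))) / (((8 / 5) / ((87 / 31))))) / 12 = 4.39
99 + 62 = 161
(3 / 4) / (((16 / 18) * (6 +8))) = 27/448 = 0.06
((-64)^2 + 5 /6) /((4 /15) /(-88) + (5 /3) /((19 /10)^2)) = 488055755/54639 = 8932.37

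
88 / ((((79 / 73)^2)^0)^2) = 88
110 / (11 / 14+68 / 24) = 1155/38 = 30.39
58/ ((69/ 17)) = 986/69 = 14.29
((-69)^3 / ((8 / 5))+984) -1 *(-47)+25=-1634097/8 = -204262.12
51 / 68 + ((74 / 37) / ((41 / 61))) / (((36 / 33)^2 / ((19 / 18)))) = 180091/53136 = 3.39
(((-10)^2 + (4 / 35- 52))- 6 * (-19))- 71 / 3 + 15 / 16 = 234167/1680 = 139.39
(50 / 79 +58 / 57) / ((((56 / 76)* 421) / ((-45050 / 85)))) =-1969480/698439 = -2.82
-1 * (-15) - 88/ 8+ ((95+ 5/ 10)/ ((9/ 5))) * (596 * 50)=14229536/9 = 1581059.56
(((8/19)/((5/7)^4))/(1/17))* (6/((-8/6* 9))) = -163268/11875 = -13.75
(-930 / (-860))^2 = 8649/7396 = 1.17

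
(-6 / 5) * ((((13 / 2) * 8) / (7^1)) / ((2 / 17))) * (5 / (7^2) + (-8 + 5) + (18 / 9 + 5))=-533052/1715 = -310.82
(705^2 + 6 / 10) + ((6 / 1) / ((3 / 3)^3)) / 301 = 748023558/1505 = 497025.62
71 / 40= 1.78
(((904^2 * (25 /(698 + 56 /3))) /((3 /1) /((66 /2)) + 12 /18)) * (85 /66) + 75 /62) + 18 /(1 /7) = 647704953/13330 = 48590.02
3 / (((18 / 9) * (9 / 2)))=1/3 = 0.33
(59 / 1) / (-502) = -59/502 = -0.12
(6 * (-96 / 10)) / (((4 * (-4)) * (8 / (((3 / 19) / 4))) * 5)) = 27/7600 = 0.00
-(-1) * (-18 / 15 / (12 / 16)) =-8/5 = -1.60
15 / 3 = 5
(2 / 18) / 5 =1/45 = 0.02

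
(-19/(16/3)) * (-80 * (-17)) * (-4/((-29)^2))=19380/841 = 23.04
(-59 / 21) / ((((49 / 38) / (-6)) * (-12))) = -1121/1029 = -1.09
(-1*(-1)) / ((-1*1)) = -1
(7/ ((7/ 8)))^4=4096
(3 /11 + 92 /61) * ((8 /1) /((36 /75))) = 59750/2013 = 29.68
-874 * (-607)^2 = -322024426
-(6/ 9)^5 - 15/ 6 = -1279/486 = -2.63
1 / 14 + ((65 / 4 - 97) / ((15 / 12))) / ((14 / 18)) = -5809/70 = -82.99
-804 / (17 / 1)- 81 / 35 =-29517/595 = -49.61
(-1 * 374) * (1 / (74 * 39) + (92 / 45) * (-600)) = 458773.20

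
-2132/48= -533/12 = -44.42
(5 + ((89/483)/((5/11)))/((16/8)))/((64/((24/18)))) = 25129/231840 = 0.11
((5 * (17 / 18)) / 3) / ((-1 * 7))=-85/378 = -0.22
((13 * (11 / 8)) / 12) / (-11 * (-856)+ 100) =11/70272 = 0.00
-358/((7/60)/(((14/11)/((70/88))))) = -34368/7 = -4909.71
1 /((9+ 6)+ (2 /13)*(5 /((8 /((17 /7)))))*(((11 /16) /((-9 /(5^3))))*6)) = 8736/14165 = 0.62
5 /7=0.71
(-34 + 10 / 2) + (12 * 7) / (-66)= -333/11 = -30.27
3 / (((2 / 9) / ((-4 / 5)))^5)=-1813.99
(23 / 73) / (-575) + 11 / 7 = 20068/12775 = 1.57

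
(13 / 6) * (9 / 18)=13/12 = 1.08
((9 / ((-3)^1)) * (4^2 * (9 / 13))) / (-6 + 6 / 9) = 81/13 = 6.23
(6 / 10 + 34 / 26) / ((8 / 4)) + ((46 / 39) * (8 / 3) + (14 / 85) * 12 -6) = 752/9945 = 0.08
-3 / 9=-0.33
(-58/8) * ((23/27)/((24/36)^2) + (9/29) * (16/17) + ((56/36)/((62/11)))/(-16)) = -4822963/303552 = -15.89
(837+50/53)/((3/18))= 5027.66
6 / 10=3/5 = 0.60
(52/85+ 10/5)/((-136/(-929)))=103119/5780 = 17.84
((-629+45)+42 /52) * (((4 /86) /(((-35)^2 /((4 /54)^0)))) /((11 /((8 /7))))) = -121304/52727675 = 0.00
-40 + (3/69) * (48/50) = -22976/575 = -39.96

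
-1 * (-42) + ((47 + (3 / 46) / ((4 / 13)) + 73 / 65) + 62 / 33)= 36394951/394680 = 92.21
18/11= 1.64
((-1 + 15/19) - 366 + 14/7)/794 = -3460/7543 = -0.46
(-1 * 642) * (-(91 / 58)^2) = 2658201/1682 = 1580.38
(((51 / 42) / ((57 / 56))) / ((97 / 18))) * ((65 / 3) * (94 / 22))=415480/20273 = 20.49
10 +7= 17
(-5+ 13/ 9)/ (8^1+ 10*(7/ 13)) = -208/783 = -0.27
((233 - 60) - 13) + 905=1065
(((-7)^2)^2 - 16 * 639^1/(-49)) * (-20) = -2557460/49 = -52193.06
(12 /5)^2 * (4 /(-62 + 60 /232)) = -0.37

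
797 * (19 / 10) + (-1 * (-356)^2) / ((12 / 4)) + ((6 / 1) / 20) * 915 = -606848/15 = -40456.53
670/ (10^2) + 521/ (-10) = -227/5 = -45.40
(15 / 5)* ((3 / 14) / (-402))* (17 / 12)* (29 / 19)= -493/142576 = 0.00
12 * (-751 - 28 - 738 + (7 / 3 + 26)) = -17864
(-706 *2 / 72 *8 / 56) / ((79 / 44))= -7766/4977 = -1.56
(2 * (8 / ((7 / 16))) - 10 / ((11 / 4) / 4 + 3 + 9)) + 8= 8888/203 = 43.78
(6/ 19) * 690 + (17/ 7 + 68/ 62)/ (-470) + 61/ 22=470356792/2131591 = 220.66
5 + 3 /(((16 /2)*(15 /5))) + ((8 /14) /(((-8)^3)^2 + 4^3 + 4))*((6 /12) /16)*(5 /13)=978312977/190890336 = 5.13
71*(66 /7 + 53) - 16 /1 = 30915/7 = 4416.43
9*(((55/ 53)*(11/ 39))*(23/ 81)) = 13915/18603 = 0.75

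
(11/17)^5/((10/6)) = 0.07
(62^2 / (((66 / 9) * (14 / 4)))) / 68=2.20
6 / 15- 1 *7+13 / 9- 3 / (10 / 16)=-448/45 = -9.96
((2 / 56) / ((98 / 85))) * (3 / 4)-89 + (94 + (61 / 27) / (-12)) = 4298551/889056 = 4.83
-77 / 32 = -2.41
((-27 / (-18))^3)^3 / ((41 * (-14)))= -19683/293888 = -0.07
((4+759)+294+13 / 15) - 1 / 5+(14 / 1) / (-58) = 91996/87 = 1057.43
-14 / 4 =-7/2 = -3.50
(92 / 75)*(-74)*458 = -3118064/75 = -41574.19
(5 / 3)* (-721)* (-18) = 21630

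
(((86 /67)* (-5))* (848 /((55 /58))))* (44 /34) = -8459648/1139 = -7427.26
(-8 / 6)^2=1.78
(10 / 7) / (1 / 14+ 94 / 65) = 0.94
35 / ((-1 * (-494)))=35/494 = 0.07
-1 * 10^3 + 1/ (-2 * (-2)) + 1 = -3995/4 = -998.75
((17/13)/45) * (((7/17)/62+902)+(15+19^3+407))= 73717/310 = 237.80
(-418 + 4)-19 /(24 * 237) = -2354851/5688 = -414.00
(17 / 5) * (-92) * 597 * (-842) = 786182136/5 = 157236427.20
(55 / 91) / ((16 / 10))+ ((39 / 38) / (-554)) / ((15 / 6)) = 7222429/19157320 = 0.38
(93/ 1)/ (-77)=-93/77 = -1.21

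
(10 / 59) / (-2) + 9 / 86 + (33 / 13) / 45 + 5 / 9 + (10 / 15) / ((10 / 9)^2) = 8696134/7420725 = 1.17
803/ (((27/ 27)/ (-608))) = -488224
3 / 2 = 1.50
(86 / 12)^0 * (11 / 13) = 11/13 = 0.85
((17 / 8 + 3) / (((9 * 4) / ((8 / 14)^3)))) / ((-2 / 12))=-164/1029 = -0.16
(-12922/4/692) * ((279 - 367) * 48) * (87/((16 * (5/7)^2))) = 908927019/4325 = 210156.54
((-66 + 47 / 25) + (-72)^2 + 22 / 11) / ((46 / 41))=5249927/1150 = 4565.15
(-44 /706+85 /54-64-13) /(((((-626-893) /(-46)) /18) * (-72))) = 33096011/57910356 = 0.57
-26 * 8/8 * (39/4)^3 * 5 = -120491.72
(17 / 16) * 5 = 85/16 = 5.31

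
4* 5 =20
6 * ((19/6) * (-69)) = -1311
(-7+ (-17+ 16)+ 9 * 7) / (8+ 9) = 55/17 = 3.24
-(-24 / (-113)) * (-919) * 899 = 19828344/113 = 175472.07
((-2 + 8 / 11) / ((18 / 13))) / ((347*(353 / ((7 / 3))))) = -637/36379827 = 0.00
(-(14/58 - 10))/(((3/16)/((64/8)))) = 36224/87 = 416.37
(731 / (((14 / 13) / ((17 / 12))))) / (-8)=-161551/1344 = -120.20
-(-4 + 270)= -266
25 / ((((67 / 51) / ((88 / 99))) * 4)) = 850/201 = 4.23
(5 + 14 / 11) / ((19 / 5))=345/209 = 1.65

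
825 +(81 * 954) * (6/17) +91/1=479216/17 = 28189.18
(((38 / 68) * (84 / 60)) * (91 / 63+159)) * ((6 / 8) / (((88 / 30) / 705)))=33849165/1496 = 22626.45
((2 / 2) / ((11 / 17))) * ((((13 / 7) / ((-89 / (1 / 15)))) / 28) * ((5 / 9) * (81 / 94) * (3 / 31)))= -1989/559149976 = 0.00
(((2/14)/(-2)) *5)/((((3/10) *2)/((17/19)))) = -425/798 = -0.53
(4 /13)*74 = 296/13 = 22.77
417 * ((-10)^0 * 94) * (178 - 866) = -26968224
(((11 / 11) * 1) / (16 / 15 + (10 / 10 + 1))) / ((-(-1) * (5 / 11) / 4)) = 66/23 = 2.87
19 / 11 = 1.73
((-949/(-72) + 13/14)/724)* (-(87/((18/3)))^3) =-59.41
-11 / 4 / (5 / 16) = -44/5 = -8.80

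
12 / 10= 6/5 = 1.20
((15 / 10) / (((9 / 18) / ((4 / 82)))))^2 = 0.02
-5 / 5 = -1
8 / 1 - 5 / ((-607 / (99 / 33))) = 4871/607 = 8.02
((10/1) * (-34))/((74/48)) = -8160/37 = -220.54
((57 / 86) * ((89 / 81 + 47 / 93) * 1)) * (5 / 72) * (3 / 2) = 95665/863784 = 0.11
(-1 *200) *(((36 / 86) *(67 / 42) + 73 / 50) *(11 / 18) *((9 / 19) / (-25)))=704506/142975 = 4.93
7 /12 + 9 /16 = 55/48 = 1.15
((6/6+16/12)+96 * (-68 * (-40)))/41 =783367/123 = 6368.84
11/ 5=2.20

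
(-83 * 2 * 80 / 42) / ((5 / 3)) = -1328/7 = -189.71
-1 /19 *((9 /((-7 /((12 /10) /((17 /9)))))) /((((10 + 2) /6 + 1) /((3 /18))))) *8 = 216/11305 = 0.02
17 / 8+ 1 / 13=2.20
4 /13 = 0.31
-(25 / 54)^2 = -625/2916 = -0.21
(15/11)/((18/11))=0.83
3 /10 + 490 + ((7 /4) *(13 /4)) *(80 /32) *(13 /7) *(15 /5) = 91123/160 = 569.52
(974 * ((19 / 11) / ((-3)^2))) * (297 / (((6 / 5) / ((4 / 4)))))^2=22901175/2 = 11450587.50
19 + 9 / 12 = 79/4 = 19.75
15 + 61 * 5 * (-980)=-298885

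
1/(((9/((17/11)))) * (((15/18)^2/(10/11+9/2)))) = 4046/3025 = 1.34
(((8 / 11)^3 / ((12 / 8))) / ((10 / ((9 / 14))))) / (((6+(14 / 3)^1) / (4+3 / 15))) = 216/33275 = 0.01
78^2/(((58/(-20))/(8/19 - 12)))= 24291.83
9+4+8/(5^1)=73/5 = 14.60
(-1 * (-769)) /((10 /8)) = 3076/5 = 615.20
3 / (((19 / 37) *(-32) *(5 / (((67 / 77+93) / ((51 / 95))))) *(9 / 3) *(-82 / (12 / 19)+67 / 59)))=3944681/238546924 = 0.02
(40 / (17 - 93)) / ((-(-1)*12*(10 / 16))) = -4/57 = -0.07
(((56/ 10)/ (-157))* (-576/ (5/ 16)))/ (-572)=-64512/561275 = -0.11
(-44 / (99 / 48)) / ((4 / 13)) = -208/3 = -69.33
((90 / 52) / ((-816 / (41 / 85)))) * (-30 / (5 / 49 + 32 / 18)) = 813645/49832848 = 0.02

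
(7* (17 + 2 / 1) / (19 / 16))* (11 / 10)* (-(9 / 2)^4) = -505197/10 = -50519.70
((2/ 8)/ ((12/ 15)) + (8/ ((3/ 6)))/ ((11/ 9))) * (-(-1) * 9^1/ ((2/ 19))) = 403389/352 = 1145.99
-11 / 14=-0.79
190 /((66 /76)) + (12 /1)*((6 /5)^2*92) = 1492052/825 = 1808.55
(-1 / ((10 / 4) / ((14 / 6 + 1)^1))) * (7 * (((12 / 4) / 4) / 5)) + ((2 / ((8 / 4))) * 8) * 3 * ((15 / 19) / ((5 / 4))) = 1307/95 = 13.76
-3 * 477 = -1431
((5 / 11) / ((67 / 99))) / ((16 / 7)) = 315/1072 = 0.29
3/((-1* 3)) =-1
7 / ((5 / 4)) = 28/5 = 5.60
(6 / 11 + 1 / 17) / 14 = 113/2618 = 0.04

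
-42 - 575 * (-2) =1108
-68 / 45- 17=-833/45 = -18.51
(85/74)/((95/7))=119/1406 = 0.08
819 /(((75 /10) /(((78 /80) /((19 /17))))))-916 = -1559401/1900 = -820.74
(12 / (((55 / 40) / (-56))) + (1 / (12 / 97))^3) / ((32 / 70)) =26238625/304128 = 86.27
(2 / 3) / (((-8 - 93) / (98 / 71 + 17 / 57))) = -13586/1226241 = -0.01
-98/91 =-14/13 = -1.08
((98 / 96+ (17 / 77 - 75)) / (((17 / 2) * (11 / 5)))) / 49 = -1363055/16933224 = -0.08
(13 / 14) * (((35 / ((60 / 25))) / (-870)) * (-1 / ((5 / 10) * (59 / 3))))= 65/41064 = 0.00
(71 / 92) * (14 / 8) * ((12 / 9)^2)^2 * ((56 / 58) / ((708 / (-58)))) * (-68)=7570304/329751 = 22.96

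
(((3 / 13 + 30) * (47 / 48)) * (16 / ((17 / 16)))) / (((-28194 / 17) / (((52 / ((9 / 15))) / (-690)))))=98512/2918079 = 0.03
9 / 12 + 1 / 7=25/28 = 0.89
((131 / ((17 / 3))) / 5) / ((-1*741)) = -131/20995 = -0.01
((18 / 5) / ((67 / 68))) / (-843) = -408/94135 = 0.00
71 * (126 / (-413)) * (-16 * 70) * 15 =21470400/59 = 363905.08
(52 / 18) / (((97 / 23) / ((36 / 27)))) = 2392/2619 = 0.91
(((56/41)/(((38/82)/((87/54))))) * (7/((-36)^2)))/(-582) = -1421/32245128 = 0.00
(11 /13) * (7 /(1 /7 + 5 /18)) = 9702/689 = 14.08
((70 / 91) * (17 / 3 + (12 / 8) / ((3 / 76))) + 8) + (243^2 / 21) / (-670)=6839543/182910 = 37.39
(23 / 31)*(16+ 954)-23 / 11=244697/341 = 717.59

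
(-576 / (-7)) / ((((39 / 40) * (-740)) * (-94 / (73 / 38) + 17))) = 9344/2616159 = 0.00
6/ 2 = 3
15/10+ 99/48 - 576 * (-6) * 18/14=4446.99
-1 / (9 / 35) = -35/9 = -3.89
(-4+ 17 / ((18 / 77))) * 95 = 117515/18 = 6528.61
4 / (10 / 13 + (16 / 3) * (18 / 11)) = 286/679 = 0.42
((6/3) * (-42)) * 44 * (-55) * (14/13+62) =166689600/13 = 12822276.92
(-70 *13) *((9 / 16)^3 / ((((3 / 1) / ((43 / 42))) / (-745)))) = 168664275/4096 = 41177.80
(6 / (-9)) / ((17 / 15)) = -10/17 = -0.59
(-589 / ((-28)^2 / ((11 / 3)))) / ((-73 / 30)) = 32395/28616 = 1.13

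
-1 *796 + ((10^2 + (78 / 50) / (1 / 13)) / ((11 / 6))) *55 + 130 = 2942.40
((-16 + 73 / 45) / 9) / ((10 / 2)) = -647/2025 = -0.32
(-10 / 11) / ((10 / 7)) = -7/11 = -0.64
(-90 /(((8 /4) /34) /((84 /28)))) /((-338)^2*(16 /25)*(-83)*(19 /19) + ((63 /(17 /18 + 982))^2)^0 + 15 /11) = 631125/834437851 = 0.00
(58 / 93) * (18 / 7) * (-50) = -17400/217 = -80.18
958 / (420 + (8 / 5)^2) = 11975/5282 = 2.27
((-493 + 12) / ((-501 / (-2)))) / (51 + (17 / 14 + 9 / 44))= -296296/8088645 = -0.04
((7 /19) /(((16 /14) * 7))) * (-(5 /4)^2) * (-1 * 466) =40775/1216 = 33.53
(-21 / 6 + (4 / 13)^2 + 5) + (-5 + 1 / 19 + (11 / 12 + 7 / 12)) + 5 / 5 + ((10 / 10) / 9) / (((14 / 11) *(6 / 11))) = -1681397/2427516 = -0.69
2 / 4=1/2 = 0.50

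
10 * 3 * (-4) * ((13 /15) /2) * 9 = -468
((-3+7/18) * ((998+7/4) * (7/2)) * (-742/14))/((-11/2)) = -23243521/264 = -88043.64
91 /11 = 8.27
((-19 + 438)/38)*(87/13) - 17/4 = 68707/988 = 69.54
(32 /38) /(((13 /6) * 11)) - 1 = -2621/2717 = -0.96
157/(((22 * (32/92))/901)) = 3253511/176 = 18485.86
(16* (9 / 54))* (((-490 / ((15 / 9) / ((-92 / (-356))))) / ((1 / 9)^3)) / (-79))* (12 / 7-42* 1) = -75319.15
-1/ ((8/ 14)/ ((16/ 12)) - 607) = 7/4246 = 0.00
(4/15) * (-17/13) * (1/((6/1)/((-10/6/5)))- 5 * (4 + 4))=24514/1755 = 13.97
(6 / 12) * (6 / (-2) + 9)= 3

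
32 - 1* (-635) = 667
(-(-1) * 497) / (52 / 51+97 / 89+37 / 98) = 221076534/1106293 = 199.84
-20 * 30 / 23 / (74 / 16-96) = 4800/16813 = 0.29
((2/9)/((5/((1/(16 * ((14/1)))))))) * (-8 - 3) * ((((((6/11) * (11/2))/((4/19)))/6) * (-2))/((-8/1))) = -209/161280 = 0.00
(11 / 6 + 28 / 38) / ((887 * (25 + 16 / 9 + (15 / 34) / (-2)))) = 29886/273911809 = 0.00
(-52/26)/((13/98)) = -196/13 = -15.08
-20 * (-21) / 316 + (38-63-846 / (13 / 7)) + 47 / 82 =-40307867/84214 = -478.64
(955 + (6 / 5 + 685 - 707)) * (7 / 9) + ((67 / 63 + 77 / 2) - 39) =458113/630 = 727.16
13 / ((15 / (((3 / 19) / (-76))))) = -13/7220 = 0.00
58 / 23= 2.52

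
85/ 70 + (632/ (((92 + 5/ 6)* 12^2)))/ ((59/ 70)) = 1753433/1380246 = 1.27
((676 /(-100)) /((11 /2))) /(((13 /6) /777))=-121212/275 = -440.77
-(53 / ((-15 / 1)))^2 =-2809/225 = -12.48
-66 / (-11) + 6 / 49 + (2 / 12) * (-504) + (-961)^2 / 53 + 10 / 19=855981309/49343 = 17347.57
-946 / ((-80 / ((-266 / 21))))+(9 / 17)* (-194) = -257539/1020 = -252.49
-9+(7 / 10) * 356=240.20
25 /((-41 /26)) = -650/41 = -15.85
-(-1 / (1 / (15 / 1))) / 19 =15/19 = 0.79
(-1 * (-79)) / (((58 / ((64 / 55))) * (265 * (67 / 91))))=230048/28319225 = 0.01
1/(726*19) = 1/13794 = 0.00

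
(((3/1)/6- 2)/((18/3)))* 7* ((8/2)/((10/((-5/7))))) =1/2 = 0.50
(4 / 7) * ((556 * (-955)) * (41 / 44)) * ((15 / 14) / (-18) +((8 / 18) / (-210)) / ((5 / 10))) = 262330669/14553 = 18025.88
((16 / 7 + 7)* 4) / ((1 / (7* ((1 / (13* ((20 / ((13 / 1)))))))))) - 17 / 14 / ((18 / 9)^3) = 1439/112 = 12.85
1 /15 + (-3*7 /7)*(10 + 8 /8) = -494/15 = -32.93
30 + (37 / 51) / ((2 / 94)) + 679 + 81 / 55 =2088521/2805 = 744.57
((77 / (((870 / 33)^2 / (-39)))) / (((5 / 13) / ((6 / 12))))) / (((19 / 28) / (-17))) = 562122561/3994750 = 140.72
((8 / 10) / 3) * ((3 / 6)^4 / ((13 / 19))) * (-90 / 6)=-19/52 = -0.37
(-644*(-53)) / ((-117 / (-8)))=273056/117 = 2333.81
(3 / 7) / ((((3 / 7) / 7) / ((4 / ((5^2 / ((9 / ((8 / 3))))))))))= 3.78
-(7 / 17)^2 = -49/289 = -0.17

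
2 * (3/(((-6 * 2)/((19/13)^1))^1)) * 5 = -95/26 = -3.65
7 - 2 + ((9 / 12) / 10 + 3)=323/40 = 8.08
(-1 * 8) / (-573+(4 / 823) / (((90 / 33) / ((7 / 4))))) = 197520/14147293 = 0.01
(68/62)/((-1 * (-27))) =34/837 = 0.04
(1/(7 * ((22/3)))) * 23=69/154 = 0.45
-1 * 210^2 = -44100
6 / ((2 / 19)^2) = 1083/2 = 541.50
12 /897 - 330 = -329.99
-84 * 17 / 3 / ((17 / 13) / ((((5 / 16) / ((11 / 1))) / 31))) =-455/1364 = -0.33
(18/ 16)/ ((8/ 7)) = 63/64 = 0.98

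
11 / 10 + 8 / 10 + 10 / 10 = 29/10 = 2.90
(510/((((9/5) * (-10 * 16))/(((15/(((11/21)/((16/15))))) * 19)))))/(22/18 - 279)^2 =-183141/13750000 = -0.01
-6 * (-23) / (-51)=-46/17 = -2.71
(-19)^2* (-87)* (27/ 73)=-847989/73 = -11616.29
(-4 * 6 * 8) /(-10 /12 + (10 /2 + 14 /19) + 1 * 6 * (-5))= 21888/2861 = 7.65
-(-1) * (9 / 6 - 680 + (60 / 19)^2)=-482677/722 = -668.53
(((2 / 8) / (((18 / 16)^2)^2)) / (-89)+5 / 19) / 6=2900189/66567906 = 0.04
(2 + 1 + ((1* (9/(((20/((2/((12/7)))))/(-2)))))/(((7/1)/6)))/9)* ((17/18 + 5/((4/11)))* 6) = 15341/60 = 255.68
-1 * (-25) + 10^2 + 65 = 190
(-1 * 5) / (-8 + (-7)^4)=-5/2393 = 0.00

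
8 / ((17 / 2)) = 16/17 = 0.94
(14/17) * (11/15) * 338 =52052/255 = 204.13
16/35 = 0.46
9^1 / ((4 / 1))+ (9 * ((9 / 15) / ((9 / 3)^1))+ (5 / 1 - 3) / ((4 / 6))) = 141/20 = 7.05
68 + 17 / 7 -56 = 101/7 = 14.43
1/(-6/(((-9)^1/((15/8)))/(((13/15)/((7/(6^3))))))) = 7/234 = 0.03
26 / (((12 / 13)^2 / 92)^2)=303108.02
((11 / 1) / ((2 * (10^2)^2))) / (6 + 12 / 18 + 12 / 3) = 33/640000 = 0.00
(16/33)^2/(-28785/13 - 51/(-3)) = -832/7776549 = 0.00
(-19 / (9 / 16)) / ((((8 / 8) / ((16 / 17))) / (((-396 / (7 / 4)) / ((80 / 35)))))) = 53504/17 = 3147.29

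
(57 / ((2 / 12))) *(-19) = -6498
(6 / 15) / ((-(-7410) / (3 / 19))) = 1/117325 = 0.00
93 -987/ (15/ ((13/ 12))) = 1303/60 = 21.72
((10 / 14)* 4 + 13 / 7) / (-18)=-11/42 = -0.26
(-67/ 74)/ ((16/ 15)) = -1005/1184 = -0.85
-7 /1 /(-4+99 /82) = 574/229 = 2.51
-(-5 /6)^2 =-25/36 = -0.69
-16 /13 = -1.23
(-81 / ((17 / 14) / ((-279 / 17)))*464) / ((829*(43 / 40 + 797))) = 652458240/849793807 = 0.77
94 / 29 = 3.24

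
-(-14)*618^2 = 5346936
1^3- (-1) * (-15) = -14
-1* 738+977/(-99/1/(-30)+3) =-36724/63 = -582.92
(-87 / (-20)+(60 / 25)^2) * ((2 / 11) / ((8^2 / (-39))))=-1.12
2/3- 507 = -1519/3 = -506.33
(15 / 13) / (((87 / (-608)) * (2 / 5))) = -7600/377 = -20.16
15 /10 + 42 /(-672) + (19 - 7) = 215/16 = 13.44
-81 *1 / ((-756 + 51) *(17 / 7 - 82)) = -189/130895 = 0.00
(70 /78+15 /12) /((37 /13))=0.75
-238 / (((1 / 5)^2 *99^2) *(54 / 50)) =-148750/264627 = -0.56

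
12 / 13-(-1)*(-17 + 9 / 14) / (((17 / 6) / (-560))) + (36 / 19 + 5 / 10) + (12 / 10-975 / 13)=132791653/41990 = 3162.46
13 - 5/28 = 359/28 = 12.82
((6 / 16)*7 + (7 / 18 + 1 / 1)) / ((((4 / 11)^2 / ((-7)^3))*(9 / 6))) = -11994367/1728 = -6941.18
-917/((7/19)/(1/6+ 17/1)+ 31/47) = -1346.48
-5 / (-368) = 5/368 = 0.01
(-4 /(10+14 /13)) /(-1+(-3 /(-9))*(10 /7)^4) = -31213/33564 = -0.93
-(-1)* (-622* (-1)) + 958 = 1580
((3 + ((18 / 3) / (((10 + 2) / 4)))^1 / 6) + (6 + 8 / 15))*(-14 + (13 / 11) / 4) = -7437/55 = -135.22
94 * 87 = 8178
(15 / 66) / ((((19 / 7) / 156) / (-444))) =-1212120/209 = -5799.62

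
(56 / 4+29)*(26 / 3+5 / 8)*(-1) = -9589/24 = -399.54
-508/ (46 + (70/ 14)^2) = -508/71 = -7.15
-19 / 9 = -2.11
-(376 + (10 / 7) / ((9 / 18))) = -2652/7 = -378.86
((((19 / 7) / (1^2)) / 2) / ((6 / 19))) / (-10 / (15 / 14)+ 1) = -361/700 = -0.52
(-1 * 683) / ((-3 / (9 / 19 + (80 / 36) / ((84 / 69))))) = 1879616/3591 = 523.42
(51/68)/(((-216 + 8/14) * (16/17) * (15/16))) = -119/30160 = 0.00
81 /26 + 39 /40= 2127/520 = 4.09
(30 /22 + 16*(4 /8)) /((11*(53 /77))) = 1.24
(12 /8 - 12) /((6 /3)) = -21/4 = -5.25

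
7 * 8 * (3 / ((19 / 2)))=336/19 = 17.68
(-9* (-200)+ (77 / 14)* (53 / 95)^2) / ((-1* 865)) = -32520899/15613250 = -2.08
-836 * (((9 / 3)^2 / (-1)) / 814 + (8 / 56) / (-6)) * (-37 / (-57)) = 1192/63 = 18.92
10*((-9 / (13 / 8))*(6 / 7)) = -4320/91 = -47.47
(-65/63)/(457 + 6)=-65/29169 = 0.00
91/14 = 13/2 = 6.50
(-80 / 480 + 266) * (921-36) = 470525/2 = 235262.50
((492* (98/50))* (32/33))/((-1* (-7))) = 133.59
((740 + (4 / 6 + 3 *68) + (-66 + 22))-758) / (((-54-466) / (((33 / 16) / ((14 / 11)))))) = -0.44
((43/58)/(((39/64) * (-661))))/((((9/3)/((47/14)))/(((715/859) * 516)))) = -305898560/345789591 = -0.88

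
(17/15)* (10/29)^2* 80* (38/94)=516800/118581 = 4.36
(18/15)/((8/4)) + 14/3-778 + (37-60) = -11936/15 = -795.73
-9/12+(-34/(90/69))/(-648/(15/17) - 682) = -31087/42492 = -0.73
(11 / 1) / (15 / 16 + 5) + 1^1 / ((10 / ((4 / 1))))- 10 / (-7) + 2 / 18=22697/5985 = 3.79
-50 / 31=-1.61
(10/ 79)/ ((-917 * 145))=-2/2100847 = 0.00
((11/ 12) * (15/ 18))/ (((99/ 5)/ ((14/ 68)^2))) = 1225/749088 = 0.00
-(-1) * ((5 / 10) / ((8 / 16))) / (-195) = -1/195 = -0.01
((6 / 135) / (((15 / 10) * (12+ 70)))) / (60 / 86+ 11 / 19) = 1634/5773005 = 0.00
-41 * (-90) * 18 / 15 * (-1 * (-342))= 1514376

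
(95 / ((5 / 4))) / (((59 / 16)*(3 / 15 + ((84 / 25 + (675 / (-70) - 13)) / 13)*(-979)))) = 291200/20520141 = 0.01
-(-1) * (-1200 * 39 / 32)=-2925/2 = -1462.50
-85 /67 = -1.27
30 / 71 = 0.42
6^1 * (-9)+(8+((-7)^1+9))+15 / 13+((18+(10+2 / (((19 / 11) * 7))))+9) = -9822/1729 = -5.68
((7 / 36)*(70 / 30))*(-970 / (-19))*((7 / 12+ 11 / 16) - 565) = -643057135/49248 = -13057.53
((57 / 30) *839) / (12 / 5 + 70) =15941/724 = 22.02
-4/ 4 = -1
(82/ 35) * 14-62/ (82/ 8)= 5484/205 = 26.75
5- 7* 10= -65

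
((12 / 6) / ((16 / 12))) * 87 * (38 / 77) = 64.40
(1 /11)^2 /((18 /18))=1/121 = 0.01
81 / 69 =27/23 = 1.17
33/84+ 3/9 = 61/84 = 0.73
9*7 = 63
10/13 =0.77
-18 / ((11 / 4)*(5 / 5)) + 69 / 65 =-3921/715 = -5.48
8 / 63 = 0.13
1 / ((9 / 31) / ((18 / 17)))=62/17 = 3.65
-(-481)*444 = 213564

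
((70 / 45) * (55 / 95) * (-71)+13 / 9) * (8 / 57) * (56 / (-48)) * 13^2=50570884/29241 = 1729.45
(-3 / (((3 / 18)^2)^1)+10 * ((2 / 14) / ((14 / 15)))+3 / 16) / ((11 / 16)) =-7575/49 = -154.59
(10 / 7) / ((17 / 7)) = 10/17 = 0.59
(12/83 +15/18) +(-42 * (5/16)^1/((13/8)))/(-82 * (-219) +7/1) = 22736825/23261082 = 0.98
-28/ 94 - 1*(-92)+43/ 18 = 79601/846 = 94.09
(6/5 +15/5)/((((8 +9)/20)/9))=756/17 = 44.47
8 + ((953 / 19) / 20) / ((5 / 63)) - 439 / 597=44083583/1134300 = 38.86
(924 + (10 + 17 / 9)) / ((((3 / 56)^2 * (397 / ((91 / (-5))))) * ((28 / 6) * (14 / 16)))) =-196222208/53595 = -3661.20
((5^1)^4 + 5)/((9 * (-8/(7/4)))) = -245/16 = -15.31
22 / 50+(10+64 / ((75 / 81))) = 1989/25 = 79.56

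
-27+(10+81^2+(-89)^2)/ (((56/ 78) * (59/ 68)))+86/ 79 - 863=22375.49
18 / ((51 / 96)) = 576/17 = 33.88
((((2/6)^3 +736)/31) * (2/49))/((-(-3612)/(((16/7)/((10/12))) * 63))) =0.05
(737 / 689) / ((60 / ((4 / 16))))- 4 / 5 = -131551/165360 = -0.80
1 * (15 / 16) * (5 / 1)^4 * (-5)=-46875/16 = -2929.69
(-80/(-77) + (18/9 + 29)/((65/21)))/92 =55327/460460 = 0.12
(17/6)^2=289/36 = 8.03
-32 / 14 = -16/7 = -2.29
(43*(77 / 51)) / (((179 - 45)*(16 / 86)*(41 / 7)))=996611/2241552 = 0.44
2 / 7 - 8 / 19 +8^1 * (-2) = -2146/133 = -16.14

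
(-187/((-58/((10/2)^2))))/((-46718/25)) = -116875/2709644 = -0.04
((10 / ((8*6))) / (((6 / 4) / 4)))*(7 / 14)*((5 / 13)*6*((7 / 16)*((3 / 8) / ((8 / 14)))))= 0.18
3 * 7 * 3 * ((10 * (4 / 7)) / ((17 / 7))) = 2520/17 = 148.24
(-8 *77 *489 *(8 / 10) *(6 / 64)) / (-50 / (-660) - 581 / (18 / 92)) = 22365882/2939785 = 7.61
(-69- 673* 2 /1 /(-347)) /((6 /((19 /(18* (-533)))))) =429343/19974708 = 0.02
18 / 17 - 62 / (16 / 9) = -4599/136 = -33.82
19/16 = 1.19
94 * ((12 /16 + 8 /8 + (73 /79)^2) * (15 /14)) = 262.25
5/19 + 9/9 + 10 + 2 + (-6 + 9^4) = 124797/19 = 6568.26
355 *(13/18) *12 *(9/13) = 2130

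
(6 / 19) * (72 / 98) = 216/931 = 0.23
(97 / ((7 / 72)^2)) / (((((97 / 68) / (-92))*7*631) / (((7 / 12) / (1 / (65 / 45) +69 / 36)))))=-33.50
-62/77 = -0.81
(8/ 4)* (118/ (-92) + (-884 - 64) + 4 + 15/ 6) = -43368/23 = -1885.57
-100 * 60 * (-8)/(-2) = -24000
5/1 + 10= 15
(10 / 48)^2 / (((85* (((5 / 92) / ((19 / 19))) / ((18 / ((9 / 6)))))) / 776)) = 4462/51 = 87.49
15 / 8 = 1.88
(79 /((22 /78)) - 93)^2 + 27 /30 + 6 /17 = 720037653/20570 = 35004.26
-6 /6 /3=-0.33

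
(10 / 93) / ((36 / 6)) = 5/279 = 0.02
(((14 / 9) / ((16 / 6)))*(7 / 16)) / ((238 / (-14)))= -49/3264 = -0.02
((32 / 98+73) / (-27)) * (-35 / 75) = 3593/2835 = 1.27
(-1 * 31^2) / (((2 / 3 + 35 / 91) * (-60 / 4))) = 12493/205 = 60.94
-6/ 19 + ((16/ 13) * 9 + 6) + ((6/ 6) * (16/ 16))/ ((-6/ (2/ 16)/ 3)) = 65993/3952 = 16.70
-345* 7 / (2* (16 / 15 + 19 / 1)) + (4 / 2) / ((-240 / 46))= -156239/2580 = -60.56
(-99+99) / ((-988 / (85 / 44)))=0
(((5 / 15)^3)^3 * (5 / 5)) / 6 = 1/118098 = 0.00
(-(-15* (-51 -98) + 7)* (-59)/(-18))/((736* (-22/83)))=5489537/145728 = 37.67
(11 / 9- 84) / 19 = -745/171 = -4.36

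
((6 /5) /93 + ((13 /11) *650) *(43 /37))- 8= 55815384/63085 = 884.76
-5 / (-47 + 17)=1/6 = 0.17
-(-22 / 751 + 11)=-8239/751 = -10.97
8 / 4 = 2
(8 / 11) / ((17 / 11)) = 8/17 = 0.47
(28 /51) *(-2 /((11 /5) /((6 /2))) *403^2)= -45474520/187 = -243179.25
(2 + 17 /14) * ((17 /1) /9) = 85/14 = 6.07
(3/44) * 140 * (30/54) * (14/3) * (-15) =-12250/33 = -371.21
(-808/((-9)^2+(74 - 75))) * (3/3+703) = -35552/5 = -7110.40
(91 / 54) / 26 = 7/108 = 0.06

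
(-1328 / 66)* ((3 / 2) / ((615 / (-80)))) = 5312/1353 = 3.93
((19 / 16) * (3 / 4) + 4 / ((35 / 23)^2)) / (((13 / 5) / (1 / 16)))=205249/3261440 = 0.06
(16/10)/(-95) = -8/475 = -0.02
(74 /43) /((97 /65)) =4810/4171 = 1.15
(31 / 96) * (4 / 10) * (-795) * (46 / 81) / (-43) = 37789/27864 = 1.36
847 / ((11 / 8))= 616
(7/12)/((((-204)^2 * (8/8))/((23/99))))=161/49439808 = 0.00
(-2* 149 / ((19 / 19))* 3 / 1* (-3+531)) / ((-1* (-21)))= -157344/7 = -22477.71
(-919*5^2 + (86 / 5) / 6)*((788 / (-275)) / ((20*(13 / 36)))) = 814591848/89375 = 9114.31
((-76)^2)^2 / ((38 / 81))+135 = 71114247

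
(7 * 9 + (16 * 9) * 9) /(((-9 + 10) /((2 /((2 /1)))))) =1359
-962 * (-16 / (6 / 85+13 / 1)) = 1308320/1111 = 1177.61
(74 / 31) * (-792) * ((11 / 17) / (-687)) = 214896/120683 = 1.78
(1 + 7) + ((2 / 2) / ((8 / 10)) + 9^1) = 73/4 = 18.25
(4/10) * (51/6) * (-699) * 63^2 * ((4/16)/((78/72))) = -141490881/65 = -2176782.78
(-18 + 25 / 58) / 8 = -1019/464 = -2.20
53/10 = 5.30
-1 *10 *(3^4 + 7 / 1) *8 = -7040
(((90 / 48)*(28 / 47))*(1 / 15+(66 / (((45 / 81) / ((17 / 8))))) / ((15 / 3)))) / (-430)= -106169/808400 = -0.13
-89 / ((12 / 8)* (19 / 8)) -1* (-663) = 36367/57 = 638.02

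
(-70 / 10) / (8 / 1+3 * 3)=-7/17 = -0.41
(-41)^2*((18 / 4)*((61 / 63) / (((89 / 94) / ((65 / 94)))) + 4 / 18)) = 8759691/1246 = 7030.25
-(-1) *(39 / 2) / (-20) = -0.98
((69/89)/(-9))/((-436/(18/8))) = 69/155216 = 0.00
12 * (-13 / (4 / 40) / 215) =-7.26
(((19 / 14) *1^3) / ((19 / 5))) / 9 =5/126 = 0.04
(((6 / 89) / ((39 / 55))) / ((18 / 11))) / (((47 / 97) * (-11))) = -5335/489411 = -0.01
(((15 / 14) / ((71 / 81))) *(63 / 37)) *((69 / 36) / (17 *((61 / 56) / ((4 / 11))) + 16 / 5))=11736900/159246113 = 0.07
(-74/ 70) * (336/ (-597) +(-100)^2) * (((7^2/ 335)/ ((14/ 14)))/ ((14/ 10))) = -73625856/66665 = -1104.42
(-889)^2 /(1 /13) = 10274173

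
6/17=0.35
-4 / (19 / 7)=-28/19 = -1.47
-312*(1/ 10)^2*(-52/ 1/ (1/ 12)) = 48672/25 = 1946.88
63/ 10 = 6.30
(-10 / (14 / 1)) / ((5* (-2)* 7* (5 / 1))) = 1/490 = 0.00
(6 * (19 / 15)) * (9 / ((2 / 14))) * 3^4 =193914/5 = 38782.80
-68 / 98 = -34/49 = -0.69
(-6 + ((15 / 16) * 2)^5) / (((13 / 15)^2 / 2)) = 126622575/2768896 = 45.73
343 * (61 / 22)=20923/22 = 951.05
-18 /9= -2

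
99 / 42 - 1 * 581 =-8101/14 = -578.64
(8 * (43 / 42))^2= 29584/441 = 67.08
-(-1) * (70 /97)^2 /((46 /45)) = 110250/216407 = 0.51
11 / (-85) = -11/85 = -0.13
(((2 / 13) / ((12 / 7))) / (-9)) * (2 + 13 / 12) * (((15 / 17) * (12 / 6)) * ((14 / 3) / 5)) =-1813/35802 = -0.05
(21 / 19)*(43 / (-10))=-903/190 = -4.75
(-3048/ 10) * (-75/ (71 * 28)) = 5715/497 = 11.50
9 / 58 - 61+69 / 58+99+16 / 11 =13015/319 = 40.80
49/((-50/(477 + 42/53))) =-1240827/2650 = -468.24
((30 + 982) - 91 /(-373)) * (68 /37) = 25674556/13801 = 1860.34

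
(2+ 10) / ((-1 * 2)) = -6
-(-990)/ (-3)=-330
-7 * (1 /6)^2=-7/36 = -0.19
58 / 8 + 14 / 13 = 433/52 = 8.33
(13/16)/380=13/6080 = 0.00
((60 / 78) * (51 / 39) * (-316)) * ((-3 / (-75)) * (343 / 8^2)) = -460649/6760 = -68.14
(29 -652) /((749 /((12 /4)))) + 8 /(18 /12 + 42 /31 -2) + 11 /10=7.96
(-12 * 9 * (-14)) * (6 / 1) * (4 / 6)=6048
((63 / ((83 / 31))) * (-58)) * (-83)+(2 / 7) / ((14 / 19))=5550445/49 = 113274.39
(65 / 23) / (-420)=-13/1932 = -0.01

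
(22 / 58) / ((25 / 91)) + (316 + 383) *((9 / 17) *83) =378577942/12325 = 30716.26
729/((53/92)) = 67068/53 = 1265.43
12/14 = 6/7 = 0.86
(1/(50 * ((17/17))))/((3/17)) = 17/150 = 0.11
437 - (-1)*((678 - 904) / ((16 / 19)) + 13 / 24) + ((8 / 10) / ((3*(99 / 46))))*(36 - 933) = 57443/990 = 58.02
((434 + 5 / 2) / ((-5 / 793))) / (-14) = 692289/140 = 4944.92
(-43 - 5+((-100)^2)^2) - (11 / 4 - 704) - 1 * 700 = 399999813/4 = 99999953.25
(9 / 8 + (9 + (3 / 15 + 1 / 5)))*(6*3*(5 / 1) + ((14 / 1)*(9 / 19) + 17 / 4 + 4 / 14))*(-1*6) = -67975923/10640 = -6388.71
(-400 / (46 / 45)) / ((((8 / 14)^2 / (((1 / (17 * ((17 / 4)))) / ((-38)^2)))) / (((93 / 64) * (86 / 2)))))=-220444875/307144576 = -0.72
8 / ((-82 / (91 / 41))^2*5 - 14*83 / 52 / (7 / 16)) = 16562/14023063 = 0.00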